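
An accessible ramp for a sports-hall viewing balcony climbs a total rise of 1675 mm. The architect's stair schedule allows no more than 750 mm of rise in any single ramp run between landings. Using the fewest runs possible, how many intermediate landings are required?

At most 750 each: 1675/750 = 2.23, giving 3 ramp runs.
3 runs are separated by 2 intermediate landings.

2 intermediate landings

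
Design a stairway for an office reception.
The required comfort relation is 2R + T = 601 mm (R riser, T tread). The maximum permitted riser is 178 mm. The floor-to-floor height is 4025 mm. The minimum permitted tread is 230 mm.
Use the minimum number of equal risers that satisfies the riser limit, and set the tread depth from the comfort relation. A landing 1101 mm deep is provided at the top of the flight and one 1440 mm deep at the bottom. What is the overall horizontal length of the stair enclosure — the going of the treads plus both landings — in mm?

8063 mm

⌈4025/178⌉ = 23 risers.
Riser R = 4025 / 23 = 175 mm, within the 178 mm limit.
Tread T = 601 − 2 × 175 = 251 mm (≥ 230 mm).
Going = (23 − 1) × 251 = 5522 mm.
Enclosure = 5522 + 1101 + 1440 = 8063 mm.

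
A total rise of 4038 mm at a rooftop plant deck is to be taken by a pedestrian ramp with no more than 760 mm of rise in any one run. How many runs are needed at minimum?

4038 / 760 = 5.313 → round up to 6 ramp runs.

6 runs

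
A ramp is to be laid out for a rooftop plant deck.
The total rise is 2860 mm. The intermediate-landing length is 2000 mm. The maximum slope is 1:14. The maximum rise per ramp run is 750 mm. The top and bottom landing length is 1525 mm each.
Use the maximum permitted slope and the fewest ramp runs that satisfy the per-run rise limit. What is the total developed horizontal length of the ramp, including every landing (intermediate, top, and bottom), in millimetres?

2860 / 750 = 3.813 → round up to 4 ramp runs. That means 3 intermediate landings.
Horizontal run for 2860 mm of rise at 1:14 is 2860 × 14 = 40040 mm.
3 intermediate landings contribute 3 × 2000 = 6000 mm.
Top and bottom landings: 2 × 1525 = 3050 mm.
Total = 40040 + 6000 + 3050 = 49090 mm.

49090 mm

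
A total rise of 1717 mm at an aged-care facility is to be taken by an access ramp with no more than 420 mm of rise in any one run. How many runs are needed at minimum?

5 runs

1717 / 420 = 4.09, so 5 ramp runs are needed.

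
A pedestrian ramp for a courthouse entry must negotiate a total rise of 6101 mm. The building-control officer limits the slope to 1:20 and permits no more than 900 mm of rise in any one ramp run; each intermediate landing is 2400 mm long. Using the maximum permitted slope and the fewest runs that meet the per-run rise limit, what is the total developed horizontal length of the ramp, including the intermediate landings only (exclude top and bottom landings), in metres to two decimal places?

At most 900 each: 6101/900 = 6.78, giving 7 ramp runs. That means 6 intermediate landings.
Ramp run (horizontal) at 1:20: 6101 × 20 = 122020 mm.
Intermediate landings: 6 × 2400 = 14400 mm.
Total developed length = 122020 + 14400 = 136420 mm.
= 136.42 m.

136.42 m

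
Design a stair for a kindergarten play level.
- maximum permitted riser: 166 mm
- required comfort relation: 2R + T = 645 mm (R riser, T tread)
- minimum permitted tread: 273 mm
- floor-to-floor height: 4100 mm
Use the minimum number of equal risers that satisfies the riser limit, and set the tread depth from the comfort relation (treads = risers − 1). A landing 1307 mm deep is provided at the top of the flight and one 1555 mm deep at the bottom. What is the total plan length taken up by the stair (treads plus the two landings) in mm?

10470 mm

At most 166 each: 4100/166 = 24.70, giving 25 risers.
Each riser is 4100/25 = 164 mm (≤ 166 mm).
From 2R + T = 645: T = 645 − 328 = 317 mm.
25 risers give 24 treads; going = 24 × 317 = 7608 mm.
Enclosure = 7608 + 1307 + 1555 = 10470 mm.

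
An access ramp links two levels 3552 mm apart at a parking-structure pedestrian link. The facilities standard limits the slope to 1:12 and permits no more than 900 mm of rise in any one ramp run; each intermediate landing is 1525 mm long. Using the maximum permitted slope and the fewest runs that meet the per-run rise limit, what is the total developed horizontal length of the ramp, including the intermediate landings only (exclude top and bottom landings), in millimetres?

3552 / 900 = 3.947 → round up to 4 ramp runs. That means 3 intermediate landings.
Ramp run (horizontal) at 1:12: 3552 × 12 = 42624 mm.
Intermediate landings: 3 × 1525 = 4575 mm.
Total developed length = 42624 + 4575 = 47199 mm.

47199 mm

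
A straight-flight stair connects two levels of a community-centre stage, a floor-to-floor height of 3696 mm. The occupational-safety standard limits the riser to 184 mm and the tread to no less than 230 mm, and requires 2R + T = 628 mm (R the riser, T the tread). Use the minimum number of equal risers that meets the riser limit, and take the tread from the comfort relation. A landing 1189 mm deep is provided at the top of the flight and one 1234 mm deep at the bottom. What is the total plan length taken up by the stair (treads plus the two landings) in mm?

At most 184 each: 3696/184 = 20.09, giving 21 risers.
Riser R = 3696 / 21 = 176 mm, within the 184 mm limit.
From 2R + T = 628: T = 628 − 352 = 276 mm.
Going = (21 − 1) × 276 = 5520 mm.
Add landings: 5520 + 1189 + 1234 = 7943 mm.

7943 mm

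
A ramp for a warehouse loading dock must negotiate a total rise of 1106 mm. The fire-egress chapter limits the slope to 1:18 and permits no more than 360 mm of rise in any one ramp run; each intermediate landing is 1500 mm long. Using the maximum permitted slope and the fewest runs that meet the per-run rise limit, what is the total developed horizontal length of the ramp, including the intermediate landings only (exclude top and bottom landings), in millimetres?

⌈1106/360⌉ = 4 ramp runs. That means 3 intermediate landings.
Ramp run (horizontal) at 1:18: 1106 × 18 = 19908 mm.
3 intermediate landings contribute 3 × 1500 = 4500 mm.
Total developed length = 19908 + 4500 = 24408 mm.

24408 mm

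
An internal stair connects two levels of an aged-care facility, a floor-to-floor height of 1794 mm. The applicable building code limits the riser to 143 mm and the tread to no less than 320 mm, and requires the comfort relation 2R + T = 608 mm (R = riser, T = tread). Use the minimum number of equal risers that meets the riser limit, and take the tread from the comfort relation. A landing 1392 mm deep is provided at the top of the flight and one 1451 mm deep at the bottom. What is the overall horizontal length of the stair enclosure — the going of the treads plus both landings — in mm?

At most 143 each: 1794/143 = 12.55, giving 13 risers.
Riser R = 1794 / 13 = 138 mm, within the 143 mm limit.
T = 608 − 2·138 = 332 mm, which satisfies the 320 mm minimum.
Treads = 13 − 1 = 12; going = 12 × 332 = 3984 mm.
Enclosure = 3984 + 1392 + 1451 = 6827 mm.

6827 mm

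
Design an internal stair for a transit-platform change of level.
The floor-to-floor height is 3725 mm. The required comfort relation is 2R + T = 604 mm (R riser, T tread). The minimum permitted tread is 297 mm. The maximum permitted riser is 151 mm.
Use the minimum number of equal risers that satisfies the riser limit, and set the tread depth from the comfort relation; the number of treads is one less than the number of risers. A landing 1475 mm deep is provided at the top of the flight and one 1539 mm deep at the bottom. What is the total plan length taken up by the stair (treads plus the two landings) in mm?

3725 / 151 = 24.67, so 25 risers are needed.
Riser R = 3725 / 25 = 149 mm, within the 151 mm limit.
T = 604 − 2·149 = 306 mm, which satisfies the 297 mm minimum.
Going = (25 − 1) × 306 = 7344 mm.
Enclosure = 7344 + 1475 + 1539 = 10358 mm.

10358 mm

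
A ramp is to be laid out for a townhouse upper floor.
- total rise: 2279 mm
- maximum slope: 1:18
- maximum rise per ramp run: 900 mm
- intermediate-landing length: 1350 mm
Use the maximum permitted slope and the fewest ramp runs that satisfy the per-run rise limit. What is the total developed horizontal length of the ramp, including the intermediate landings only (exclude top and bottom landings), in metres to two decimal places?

43.72 m

At most 900 each: 2279/900 = 2.53, giving 3 ramp runs. That means 2 intermediate landings.
Horizontal run for 2279 mm of rise at 1:18 is 2279 × 18 = 41022 mm.
Intermediate landings: 2 × 1350 = 2700 mm.
Developed length = 41022 + 2700 = 43722 mm.
= 43.72 m.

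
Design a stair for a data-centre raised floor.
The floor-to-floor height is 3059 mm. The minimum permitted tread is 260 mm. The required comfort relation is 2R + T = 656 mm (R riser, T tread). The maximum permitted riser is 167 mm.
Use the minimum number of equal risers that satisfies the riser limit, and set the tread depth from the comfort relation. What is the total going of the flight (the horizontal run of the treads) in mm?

⌈3059/167⌉ = 19 risers.
Riser R = 3059 / 19 = 161 mm, within the 167 mm limit.
From 2R + T = 656: T = 656 − 322 = 334 mm.
Treads = 19 − 1 = 18; going = 18 × 334 = 6012 mm.

6012 mm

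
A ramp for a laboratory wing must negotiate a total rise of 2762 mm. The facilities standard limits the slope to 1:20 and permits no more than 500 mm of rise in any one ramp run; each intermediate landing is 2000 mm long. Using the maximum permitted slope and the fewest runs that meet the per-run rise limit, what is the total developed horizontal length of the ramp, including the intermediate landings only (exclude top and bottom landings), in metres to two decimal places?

65.24 m

2762 / 500 = 5.524 → round up to 6 ramp runs. That means 5 intermediate landings.
Horizontal run for 2762 mm of rise at 1:20 is 2762 × 20 = 55240 mm.
5 intermediate landings contribute 5 × 2000 = 10000 mm.
Total developed length = 55240 + 10000 = 65240 mm.
= 65.24 m.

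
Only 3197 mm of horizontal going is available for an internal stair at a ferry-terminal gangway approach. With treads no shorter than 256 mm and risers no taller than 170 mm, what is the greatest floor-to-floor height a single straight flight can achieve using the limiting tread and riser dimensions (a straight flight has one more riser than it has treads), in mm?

2210 mm

3197 / 256 = 12.49, so 12 treads fit.
Risers = treads + 1 = 13.
Maximum height = 13 × 170 = 2210 mm.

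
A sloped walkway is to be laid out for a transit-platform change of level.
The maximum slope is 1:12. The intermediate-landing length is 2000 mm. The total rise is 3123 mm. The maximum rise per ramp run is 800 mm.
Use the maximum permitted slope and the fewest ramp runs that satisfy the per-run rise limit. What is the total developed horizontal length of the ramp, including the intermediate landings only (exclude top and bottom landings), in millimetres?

3123 / 800 = 3.90, so 4 ramp runs are needed. That means 3 intermediate landings.
Ramp run (horizontal) at 1:12: 3123 × 12 = 37476 mm.
Intermediate landings: 3 × 2000 = 6000 mm.
Total developed length = 37476 + 6000 = 43476 mm.

43476 mm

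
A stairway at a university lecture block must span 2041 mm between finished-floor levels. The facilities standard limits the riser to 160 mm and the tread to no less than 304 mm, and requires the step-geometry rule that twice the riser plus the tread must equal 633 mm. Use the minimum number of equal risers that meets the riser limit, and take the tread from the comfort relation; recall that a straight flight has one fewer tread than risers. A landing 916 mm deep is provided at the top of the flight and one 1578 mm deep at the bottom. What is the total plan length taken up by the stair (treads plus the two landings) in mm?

6322 mm

2041 / 160 = 12.76, so 13 risers are needed.
Each riser is 2041/13 = 157 mm (≤ 160 mm).
From 2R + T = 633: T = 633 − 314 = 319 mm.
13 risers give 12 treads; going = 12 × 319 = 3828 mm.
Add landings: 3828 + 916 + 1578 = 6322 mm.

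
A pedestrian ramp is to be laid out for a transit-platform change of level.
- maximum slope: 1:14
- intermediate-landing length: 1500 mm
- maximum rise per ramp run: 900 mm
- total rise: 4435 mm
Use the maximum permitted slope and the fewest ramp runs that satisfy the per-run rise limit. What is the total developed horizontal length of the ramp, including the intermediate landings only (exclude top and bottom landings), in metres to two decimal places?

4435 / 900 = 4.928 → round up to 5 ramp runs. That means 4 intermediate landings.
Horizontal run for 4435 mm of rise at 1:14 is 4435 × 14 = 62090 mm.
Intermediate landings: 4 × 1500 = 6000 mm.
Total developed length = 62090 + 6000 = 68090 mm.
= 68.09 m.

68.09 m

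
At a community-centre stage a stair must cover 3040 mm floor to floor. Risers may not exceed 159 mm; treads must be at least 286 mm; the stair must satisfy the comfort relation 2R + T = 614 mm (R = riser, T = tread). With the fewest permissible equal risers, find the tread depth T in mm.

3040 / 159 = 19.12, so 20 risers are needed.
R = 3040 ÷ 20 = 152 mm.
Tread T = 614 − 2 × 152 = 310 mm (≥ 286 mm).

310 mm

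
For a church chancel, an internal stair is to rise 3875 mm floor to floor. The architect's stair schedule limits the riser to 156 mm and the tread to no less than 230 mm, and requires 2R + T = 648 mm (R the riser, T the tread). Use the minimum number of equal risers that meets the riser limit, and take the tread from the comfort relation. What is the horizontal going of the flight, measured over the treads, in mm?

3875 / 156 = 24.840 → round up to 25 risers.
Each riser is 3875/25 = 155 mm (≤ 156 mm).
T = 648 − 2·155 = 338 mm, which satisfies the 230 mm minimum.
Treads = 25 − 1 = 24; going = 24 × 338 = 8112 mm.

8112 mm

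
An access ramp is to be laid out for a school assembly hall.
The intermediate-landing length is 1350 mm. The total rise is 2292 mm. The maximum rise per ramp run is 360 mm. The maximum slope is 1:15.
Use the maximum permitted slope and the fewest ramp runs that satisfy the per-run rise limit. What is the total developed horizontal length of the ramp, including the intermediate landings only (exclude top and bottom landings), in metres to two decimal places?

42.48 m

2292 / 360 = 6.367 → round up to 7 ramp runs. That means 6 intermediate landings.
Horizontal run for 2292 mm of rise at 1:15 is 2292 × 15 = 34380 mm.
Intermediate landings: 6 × 1350 = 8100 mm.
Total developed length = 34380 + 8100 = 42480 mm.
= 42.48 m.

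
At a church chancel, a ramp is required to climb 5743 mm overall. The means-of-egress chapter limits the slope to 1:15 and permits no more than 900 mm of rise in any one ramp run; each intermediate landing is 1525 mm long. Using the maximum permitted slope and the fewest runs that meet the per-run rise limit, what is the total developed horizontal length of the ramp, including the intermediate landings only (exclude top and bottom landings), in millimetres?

At most 900 each: 5743/900 = 6.38, giving 7 ramp runs. That means 6 intermediate landings.
Horizontal run for 5743 mm of rise at 1:15 is 5743 × 15 = 86145 mm.
6 intermediate landings contribute 6 × 1525 = 9150 mm.
Developed length = 86145 + 9150 = 95295 mm.

95295 mm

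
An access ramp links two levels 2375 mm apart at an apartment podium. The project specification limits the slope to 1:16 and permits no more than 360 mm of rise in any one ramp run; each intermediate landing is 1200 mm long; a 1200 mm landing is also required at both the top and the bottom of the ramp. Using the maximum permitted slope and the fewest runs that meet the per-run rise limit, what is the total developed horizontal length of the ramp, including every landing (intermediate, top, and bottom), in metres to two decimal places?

47.60 m

⌈2375/360⌉ = 7 ramp runs. That means 6 intermediate landings.
Ramp run (horizontal) at 1:16: 2375 × 16 = 38000 mm.
Intermediate landings: 6 × 1200 = 7200 mm.
Top and bottom landings: 2 × 1200 = 2400 mm.
Total = 38000 + 7200 + 2400 = 47600 mm.
= 47.60 m.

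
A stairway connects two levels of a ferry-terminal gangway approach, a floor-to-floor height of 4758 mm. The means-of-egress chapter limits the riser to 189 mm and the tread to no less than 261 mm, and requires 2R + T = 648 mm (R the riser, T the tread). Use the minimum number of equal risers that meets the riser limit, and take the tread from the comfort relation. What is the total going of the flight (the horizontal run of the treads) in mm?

4758 / 189 = 25.175 → round up to 26 risers.
R = 4758 ÷ 26 = 183 mm.
T = 648 − 2·183 = 282 mm, which satisfies the 261 mm minimum.
Going = (26 − 1) × 282 = 7050 mm.

7050 mm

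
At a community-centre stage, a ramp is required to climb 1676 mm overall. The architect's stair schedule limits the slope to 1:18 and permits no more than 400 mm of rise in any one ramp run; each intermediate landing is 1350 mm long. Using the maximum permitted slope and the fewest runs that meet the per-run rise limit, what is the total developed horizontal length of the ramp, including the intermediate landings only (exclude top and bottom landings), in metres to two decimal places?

1676 / 400 = 4.190 → round up to 5 ramp runs. That means 4 intermediate landings.
Ramp run (horizontal) at 1:18: 1676 × 18 = 30168 mm.
Intermediate landings: 4 × 1350 = 5400 mm.
Developed length = 30168 + 5400 = 35568 mm.
= 35.57 m.

35.57 m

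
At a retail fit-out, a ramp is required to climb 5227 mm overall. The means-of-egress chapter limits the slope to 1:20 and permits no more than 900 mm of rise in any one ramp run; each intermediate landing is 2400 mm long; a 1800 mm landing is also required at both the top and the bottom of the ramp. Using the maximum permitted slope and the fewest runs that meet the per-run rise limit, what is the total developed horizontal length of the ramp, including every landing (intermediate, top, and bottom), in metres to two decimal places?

120.14 m

⌈5227/900⌉ = 6 ramp runs. That means 5 intermediate landings.
Horizontal run for 5227 mm of rise at 1:20 is 5227 × 20 = 104540 mm.
Intermediate landings: 5 × 2400 = 12000 mm.
Top and bottom landings: 2 × 1800 = 3600 mm.
Total = 104540 + 12000 + 3600 = 120140 mm.
= 120.14 m.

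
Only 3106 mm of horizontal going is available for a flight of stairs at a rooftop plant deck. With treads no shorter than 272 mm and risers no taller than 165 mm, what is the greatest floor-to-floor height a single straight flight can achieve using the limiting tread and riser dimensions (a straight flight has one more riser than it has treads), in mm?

Treads that fit: ⌊3106 / 272⌋ = 11.
Risers = treads + 1 = 12.
Maximum height = 12 × 165 = 1980 mm.

1980 mm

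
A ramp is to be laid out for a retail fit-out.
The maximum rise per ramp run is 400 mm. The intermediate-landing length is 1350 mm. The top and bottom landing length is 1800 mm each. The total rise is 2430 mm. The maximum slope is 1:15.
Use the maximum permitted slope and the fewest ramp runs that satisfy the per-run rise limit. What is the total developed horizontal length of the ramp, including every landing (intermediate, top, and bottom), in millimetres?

48150 mm

2430 / 400 = 6.08, so 7 ramp runs are needed. That means 6 intermediate landings.
Ramp run (horizontal) at 1:15: 2430 × 15 = 36450 mm.
6 intermediate landings contribute 6 × 1350 = 8100 mm.
Top and bottom landings: 2 × 1800 = 3600 mm.
Total = 36450 + 8100 + 3600 = 48150 mm.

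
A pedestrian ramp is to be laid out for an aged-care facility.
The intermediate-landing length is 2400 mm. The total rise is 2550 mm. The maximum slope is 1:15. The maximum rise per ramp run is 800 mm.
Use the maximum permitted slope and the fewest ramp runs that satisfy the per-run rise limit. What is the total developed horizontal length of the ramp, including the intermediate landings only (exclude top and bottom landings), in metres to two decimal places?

2550 / 800 = 3.188 → round up to 4 ramp runs. That means 3 intermediate landings.
Ramp run (horizontal) at 1:15: 2550 × 15 = 38250 mm.
Intermediate landings: 3 × 2400 = 7200 mm.
Total developed length = 38250 + 7200 = 45450 mm.
= 45.45 m.

45.45 m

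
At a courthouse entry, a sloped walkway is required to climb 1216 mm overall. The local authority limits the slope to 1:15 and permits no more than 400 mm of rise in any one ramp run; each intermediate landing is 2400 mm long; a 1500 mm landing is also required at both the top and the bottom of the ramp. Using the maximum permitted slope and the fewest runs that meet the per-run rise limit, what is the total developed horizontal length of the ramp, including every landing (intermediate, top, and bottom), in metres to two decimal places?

⌈1216/400⌉ = 4 ramp runs. That means 3 intermediate landings.
Ramp run (horizontal) at 1:15: 1216 × 15 = 18240 mm.
3 intermediate landings contribute 3 × 2400 = 7200 mm.
Top and bottom landings: 2 × 1500 = 3000 mm.
Total = 18240 + 7200 + 3000 = 28440 mm.
= 28.44 m.

28.44 m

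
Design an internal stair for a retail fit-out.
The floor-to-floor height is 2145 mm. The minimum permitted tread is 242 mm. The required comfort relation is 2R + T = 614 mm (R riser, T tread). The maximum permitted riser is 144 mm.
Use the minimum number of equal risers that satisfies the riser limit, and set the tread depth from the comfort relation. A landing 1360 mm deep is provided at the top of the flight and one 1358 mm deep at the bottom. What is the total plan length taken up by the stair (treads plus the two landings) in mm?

7310 mm

At most 144 each: 2145/144 = 14.90, giving 15 risers.
Each riser is 2145/15 = 143 mm (≤ 144 mm).
From 2R + T = 614: T = 614 − 286 = 328 mm.
15 risers give 14 treads; going = 14 × 328 = 4592 mm.
Enclosure = 4592 + 1360 + 1358 = 7310 mm.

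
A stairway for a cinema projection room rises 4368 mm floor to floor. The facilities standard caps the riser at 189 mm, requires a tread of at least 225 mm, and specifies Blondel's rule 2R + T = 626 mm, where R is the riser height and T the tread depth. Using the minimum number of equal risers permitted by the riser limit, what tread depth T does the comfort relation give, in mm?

262 mm

4368 / 189 = 23.11, so 24 risers are needed.
Each riser is 4368/24 = 182 mm (≤ 189 mm).
T = 626 − 2·182 = 262 mm, which satisfies the 225 mm minimum.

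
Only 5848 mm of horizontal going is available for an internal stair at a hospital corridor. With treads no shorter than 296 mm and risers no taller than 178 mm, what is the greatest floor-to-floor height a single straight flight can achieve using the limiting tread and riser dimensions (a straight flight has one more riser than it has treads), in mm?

3560 mm

5848 / 296 = 19.76, so 19 treads fit.
Risers = treads + 1 = 20.
Maximum height = 20 × 178 = 3560 mm.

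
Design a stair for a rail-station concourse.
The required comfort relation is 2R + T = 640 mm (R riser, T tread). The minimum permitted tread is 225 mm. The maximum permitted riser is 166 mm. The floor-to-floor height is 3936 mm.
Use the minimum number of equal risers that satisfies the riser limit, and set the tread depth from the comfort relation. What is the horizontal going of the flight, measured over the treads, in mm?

7176 mm

At most 166 each: 3936/166 = 23.71, giving 24 risers.
R = 3936 ÷ 24 = 164 mm.
From 2R + T = 640: T = 640 − 328 = 312 mm.
Treads = 24 − 1 = 23; going = 23 × 312 = 7176 mm.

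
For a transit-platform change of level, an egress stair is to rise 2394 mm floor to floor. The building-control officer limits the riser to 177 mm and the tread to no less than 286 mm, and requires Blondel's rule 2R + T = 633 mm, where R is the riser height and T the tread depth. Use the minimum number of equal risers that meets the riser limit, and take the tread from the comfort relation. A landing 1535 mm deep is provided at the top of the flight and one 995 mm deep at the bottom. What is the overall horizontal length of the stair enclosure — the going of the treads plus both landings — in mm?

6313 mm

At most 177 each: 2394/177 = 13.53, giving 14 risers.
Each riser is 2394/14 = 171 mm (≤ 177 mm).
Tread T = 633 − 2 × 171 = 291 mm (≥ 286 mm).
Going = (14 − 1) × 291 = 3783 mm.
Add landings: 3783 + 1535 + 995 = 6313 mm.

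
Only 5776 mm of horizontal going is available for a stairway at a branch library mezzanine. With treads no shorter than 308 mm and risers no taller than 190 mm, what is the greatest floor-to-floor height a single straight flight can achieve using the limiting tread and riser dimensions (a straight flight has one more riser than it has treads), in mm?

Treads that fit: ⌊5776 / 308⌋ = 18.
Risers = treads + 1 = 19.
Maximum height = 19 × 190 = 3610 mm.

3610 mm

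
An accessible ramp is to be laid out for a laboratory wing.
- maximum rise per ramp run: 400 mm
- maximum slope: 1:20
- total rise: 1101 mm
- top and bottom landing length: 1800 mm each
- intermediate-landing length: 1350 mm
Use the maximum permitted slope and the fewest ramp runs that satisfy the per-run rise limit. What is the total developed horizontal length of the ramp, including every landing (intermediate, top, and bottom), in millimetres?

1101 / 400 = 2.752 → round up to 3 ramp runs. That means 2 intermediate landings.
Horizontal run for 1101 mm of rise at 1:20 is 1101 × 20 = 22020 mm.
2 intermediate landings contribute 2 × 1350 = 2700 mm.
Top and bottom landings: 2 × 1800 = 3600 mm.
Total = 22020 + 2700 + 3600 = 28320 mm.

28320 mm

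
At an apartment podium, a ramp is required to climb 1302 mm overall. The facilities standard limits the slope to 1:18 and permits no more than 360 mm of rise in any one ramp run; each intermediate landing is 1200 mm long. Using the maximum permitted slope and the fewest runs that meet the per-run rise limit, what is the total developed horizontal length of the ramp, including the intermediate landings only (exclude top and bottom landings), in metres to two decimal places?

⌈1302/360⌉ = 4 ramp runs. That means 3 intermediate landings.
Ramp run (horizontal) at 1:18: 1302 × 18 = 23436 mm.
Intermediate landings: 3 × 1200 = 3600 mm.
Developed length = 23436 + 3600 = 27036 mm.
= 27.04 m.

27.04 m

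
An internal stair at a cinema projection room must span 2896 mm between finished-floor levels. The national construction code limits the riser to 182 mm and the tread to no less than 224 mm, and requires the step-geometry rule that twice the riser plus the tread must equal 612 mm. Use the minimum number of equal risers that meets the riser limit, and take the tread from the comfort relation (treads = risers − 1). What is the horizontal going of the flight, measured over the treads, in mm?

At most 182 each: 2896/182 = 15.91, giving 16 risers.
Riser R = 2896 / 16 = 181 mm, within the 182 mm limit.
From 2R + T = 612: T = 612 − 362 = 250 mm.
Treads = 16 − 1 = 15; going = 15 × 250 = 3750 mm.

3750 mm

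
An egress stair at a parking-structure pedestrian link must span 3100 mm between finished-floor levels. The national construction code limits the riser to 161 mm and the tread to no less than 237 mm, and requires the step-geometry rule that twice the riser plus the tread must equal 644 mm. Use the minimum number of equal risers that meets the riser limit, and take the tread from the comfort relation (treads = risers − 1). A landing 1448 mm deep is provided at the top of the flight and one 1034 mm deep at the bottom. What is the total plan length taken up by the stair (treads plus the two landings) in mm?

8828 mm

⌈3100/161⌉ = 20 risers.
Each riser is 3100/20 = 155 mm (≤ 161 mm).
Tread T = 644 − 2 × 155 = 334 mm (≥ 237 mm).
Treads = 20 − 1 = 19; going = 19 × 334 = 6346 mm.
Enclosure = 6346 + 1448 + 1034 = 8828 mm.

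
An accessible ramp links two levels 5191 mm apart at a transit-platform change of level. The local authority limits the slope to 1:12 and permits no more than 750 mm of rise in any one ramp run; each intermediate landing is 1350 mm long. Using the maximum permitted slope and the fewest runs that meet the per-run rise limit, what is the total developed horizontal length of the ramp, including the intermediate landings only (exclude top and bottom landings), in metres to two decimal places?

5191 / 750 = 6.92, so 7 ramp runs are needed. That means 6 intermediate landings.
Ramp run (horizontal) at 1:12: 5191 × 12 = 62292 mm.
6 intermediate landings contribute 6 × 1350 = 8100 mm.
Total developed length = 62292 + 8100 = 70392 mm.
= 70.39 m.

70.39 m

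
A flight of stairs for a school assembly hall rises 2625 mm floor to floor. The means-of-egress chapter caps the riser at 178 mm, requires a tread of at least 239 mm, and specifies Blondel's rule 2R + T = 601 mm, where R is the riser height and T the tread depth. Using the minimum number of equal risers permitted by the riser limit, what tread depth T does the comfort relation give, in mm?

2625 / 178 = 14.75, so 15 risers are needed.
Each riser is 2625/15 = 175 mm (≤ 178 mm).
T = 601 − 2·175 = 251 mm, which satisfies the 239 mm minimum.

251 mm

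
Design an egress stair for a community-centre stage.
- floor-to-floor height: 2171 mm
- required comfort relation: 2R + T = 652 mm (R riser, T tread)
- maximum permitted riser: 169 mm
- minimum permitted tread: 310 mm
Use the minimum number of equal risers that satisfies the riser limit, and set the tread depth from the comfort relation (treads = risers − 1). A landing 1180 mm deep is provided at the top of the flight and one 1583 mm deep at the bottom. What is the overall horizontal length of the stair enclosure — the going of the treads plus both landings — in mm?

6579 mm

⌈2171/169⌉ = 13 risers.
Riser R = 2171 / 13 = 167 mm, within the 169 mm limit.
T = 652 − 2·167 = 318 mm, which satisfies the 310 mm minimum.
Going = (13 − 1) × 318 = 3816 mm.
Enclosure = 3816 + 1180 + 1583 = 6579 mm.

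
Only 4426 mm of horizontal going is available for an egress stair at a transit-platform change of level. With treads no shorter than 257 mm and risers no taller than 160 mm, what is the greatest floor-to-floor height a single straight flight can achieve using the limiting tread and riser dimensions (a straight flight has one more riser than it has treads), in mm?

2880 mm

Treads that fit: ⌊4426 / 257⌋ = 17.
Risers = treads + 1 = 18.
Maximum height = 18 × 160 = 2880 mm.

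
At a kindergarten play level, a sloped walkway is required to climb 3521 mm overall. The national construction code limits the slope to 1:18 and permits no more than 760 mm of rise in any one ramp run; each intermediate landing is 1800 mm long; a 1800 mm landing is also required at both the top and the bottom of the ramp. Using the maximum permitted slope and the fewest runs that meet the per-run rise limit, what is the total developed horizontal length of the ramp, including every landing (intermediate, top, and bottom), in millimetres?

74178 mm

3521 / 760 = 4.63, so 5 ramp runs are needed. That means 4 intermediate landings.
Ramp run (horizontal) at 1:18: 3521 × 18 = 63378 mm.
4 intermediate landings contribute 4 × 1800 = 7200 mm.
Top and bottom landings: 2 × 1800 = 3600 mm.
Total = 63378 + 7200 + 3600 = 74178 mm.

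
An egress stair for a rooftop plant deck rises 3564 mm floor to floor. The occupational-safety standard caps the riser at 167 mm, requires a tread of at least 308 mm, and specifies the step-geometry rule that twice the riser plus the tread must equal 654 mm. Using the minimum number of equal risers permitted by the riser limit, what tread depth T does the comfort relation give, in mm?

⌈3564/167⌉ = 22 risers.
Each riser is 3564/22 = 162 mm (≤ 167 mm).
From 2R + T = 654: T = 654 − 324 = 330 mm.

330 mm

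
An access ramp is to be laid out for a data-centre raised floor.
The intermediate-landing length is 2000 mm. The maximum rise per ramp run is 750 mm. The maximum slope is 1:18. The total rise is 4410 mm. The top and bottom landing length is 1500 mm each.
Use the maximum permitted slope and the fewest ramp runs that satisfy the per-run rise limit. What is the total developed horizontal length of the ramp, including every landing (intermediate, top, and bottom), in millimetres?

At most 750 each: 4410/750 = 5.88, giving 6 ramp runs. That means 5 intermediate landings.
Ramp run (horizontal) at 1:18: 4410 × 18 = 79380 mm.
Intermediate landings: 5 × 2000 = 10000 mm.
Top and bottom landings: 2 × 1500 = 3000 mm.
Total = 79380 + 10000 + 3000 = 92380 mm.

92380 mm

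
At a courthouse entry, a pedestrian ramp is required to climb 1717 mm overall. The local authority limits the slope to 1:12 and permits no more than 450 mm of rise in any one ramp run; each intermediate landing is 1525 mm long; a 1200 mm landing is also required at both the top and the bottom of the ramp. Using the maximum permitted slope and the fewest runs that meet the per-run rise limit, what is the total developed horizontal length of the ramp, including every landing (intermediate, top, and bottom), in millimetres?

27579 mm

⌈1717/450⌉ = 4 ramp runs. That means 3 intermediate landings.
Horizontal run for 1717 mm of rise at 1:12 is 1717 × 12 = 20604 mm.
Intermediate landings: 3 × 1525 = 4575 mm.
Top and bottom landings: 2 × 1200 = 2400 mm.
Total = 20604 + 4575 + 2400 = 27579 mm.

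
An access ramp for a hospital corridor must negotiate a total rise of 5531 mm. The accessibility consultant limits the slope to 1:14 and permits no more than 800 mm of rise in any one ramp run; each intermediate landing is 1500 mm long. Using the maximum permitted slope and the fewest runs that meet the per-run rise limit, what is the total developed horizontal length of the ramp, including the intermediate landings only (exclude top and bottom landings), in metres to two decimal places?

⌈5531/800⌉ = 7 ramp runs. That means 6 intermediate landings.
Ramp run (horizontal) at 1:14: 5531 × 14 = 77434 mm.
6 intermediate landings contribute 6 × 1500 = 9000 mm.
Developed length = 77434 + 9000 = 86434 mm.
= 86.43 m.

86.43 m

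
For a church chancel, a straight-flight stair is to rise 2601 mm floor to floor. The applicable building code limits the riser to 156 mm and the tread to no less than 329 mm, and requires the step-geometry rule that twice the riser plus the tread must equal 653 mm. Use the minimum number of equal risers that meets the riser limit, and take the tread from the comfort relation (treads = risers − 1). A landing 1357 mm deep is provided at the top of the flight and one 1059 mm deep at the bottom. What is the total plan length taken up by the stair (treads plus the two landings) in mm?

7968 mm

⌈2601/156⌉ = 17 risers.
Riser R = 2601 / 17 = 153 mm, within the 156 mm limit.
T = 653 − 2·153 = 347 mm, which satisfies the 329 mm minimum.
Treads = 17 − 1 = 16; going = 16 × 347 = 5552 mm.
Enclosure = 5552 + 1357 + 1059 = 7968 mm.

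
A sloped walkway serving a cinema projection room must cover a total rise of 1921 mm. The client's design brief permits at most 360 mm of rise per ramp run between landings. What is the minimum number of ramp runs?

1921 / 360 = 5.336 → round up to 6 ramp runs.

6 runs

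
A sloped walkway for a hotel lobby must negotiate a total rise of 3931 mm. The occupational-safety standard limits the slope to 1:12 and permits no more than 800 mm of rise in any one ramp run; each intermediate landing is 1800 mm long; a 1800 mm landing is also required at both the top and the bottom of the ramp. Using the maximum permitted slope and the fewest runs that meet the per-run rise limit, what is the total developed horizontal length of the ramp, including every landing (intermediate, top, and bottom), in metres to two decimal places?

3931 / 800 = 4.91, so 5 ramp runs are needed. That means 4 intermediate landings.
Horizontal run for 3931 mm of rise at 1:12 is 3931 × 12 = 47172 mm.
4 intermediate landings contribute 4 × 1800 = 7200 mm.
Top and bottom landings: 2 × 1800 = 3600 mm.
Total = 47172 + 7200 + 3600 = 57972 mm.
= 57.97 m.

57.97 m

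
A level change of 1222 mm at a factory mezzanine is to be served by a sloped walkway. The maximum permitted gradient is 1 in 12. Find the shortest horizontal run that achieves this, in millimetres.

At 1:12 the run is 12 × 1222 = 14664 mm.

14664 mm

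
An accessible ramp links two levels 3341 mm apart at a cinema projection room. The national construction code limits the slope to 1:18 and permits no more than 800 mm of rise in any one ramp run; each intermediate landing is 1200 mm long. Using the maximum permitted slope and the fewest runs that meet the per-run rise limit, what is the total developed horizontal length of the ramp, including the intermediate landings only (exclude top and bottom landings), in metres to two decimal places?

64.94 m

3341 / 800 = 4.18, so 5 ramp runs are needed. That means 4 intermediate landings.
Horizontal run for 3341 mm of rise at 1:18 is 3341 × 18 = 60138 mm.
4 intermediate landings contribute 4 × 1200 = 4800 mm.
Developed length = 60138 + 4800 = 64938 mm.
= 64.94 m.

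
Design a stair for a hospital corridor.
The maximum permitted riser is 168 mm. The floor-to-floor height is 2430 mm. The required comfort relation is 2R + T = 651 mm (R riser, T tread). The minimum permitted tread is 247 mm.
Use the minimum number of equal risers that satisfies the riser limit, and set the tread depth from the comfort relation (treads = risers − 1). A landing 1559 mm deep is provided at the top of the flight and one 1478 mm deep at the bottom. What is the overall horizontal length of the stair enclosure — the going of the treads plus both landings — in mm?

2430 / 168 = 14.464 → round up to 15 risers.
R = 2430 ÷ 15 = 162 mm.
From 2R + T = 651: T = 651 − 324 = 327 mm.
Treads = 15 − 1 = 14; going = 14 × 327 = 4578 mm.
Add landings: 4578 + 1559 + 1478 = 7615 mm.

7615 mm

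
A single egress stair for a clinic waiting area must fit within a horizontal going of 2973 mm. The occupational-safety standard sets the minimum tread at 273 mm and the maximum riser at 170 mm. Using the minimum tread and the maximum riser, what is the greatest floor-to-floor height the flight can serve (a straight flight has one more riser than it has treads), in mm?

Treads that fit: ⌊2973 / 273⌋ = 10.
Risers = treads + 1 = 11.
Maximum height = 11 × 170 = 1870 mm.

1870 mm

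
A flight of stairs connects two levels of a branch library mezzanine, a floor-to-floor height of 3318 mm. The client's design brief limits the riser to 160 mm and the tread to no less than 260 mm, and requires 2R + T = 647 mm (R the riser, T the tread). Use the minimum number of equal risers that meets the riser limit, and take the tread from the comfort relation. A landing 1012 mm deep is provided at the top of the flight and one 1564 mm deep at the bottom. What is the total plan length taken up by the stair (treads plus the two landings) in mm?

3318 / 160 = 20.738 → round up to 21 risers.
Each riser is 3318/21 = 158 mm (≤ 160 mm).
Tread T = 647 − 2 × 158 = 331 mm (≥ 260 mm).
Going = (21 − 1) × 331 = 6620 mm.
Enclosure = 6620 + 1012 + 1564 = 9196 mm.

9196 mm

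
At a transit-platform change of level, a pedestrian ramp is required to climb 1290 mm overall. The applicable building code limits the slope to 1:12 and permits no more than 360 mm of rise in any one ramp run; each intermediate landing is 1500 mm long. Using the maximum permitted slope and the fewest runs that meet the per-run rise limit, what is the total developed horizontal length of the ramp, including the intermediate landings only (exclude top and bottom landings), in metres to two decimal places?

1290 / 360 = 3.58, so 4 ramp runs are needed. That means 3 intermediate landings.
Horizontal run for 1290 mm of rise at 1:12 is 1290 × 12 = 15480 mm.
Intermediate landings: 3 × 1500 = 4500 mm.
Total developed length = 15480 + 4500 = 19980 mm.
= 19.98 m.

19.98 m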